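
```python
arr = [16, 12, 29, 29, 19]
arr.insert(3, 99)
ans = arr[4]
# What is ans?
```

Trace (tracking ans):
arr = [16, 12, 29, 29, 19]  # -> arr = [16, 12, 29, 29, 19]
arr.insert(3, 99)  # -> arr = [16, 12, 29, 99, 29, 19]
ans = arr[4]  # -> ans = 29

Answer: 29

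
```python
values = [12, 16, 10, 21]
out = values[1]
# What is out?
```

Answer: 16

Derivation:
Trace (tracking out):
values = [12, 16, 10, 21]  # -> values = [12, 16, 10, 21]
out = values[1]  # -> out = 16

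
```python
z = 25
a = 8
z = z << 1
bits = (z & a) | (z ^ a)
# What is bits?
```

Answer: 58

Derivation:
Trace (tracking bits):
z = 25  # -> z = 25
a = 8  # -> a = 8
z = z << 1  # -> z = 50
bits = z & a | z ^ a  # -> bits = 58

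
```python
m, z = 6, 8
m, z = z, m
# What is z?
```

Answer: 6

Derivation:
Trace (tracking z):
m, z = (6, 8)  # -> m = 6, z = 8
m, z = (z, m)  # -> m = 8, z = 6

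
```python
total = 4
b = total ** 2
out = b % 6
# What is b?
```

Trace (tracking b):
total = 4  # -> total = 4
b = total ** 2  # -> b = 16
out = b % 6  # -> out = 4

Answer: 16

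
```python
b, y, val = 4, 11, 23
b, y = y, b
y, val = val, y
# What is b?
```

Answer: 11

Derivation:
Trace (tracking b):
b, y, val = (4, 11, 23)  # -> b = 4, y = 11, val = 23
b, y = (y, b)  # -> b = 11, y = 4
y, val = (val, y)  # -> y = 23, val = 4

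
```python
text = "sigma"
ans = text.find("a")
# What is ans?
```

Trace (tracking ans):
text = 'sigma'  # -> text = 'sigma'
ans = text.find('a')  # -> ans = 4

Answer: 4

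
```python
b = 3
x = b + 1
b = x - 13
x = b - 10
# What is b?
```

Trace (tracking b):
b = 3  # -> b = 3
x = b + 1  # -> x = 4
b = x - 13  # -> b = -9
x = b - 10  # -> x = -19

Answer: -9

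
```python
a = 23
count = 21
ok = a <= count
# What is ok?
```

Trace (tracking ok):
a = 23  # -> a = 23
count = 21  # -> count = 21
ok = a <= count  # -> ok = False

Answer: False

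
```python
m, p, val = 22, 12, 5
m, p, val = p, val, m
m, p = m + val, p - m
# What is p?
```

Trace (tracking p):
m, p, val = (22, 12, 5)  # -> m = 22, p = 12, val = 5
m, p, val = (p, val, m)  # -> m = 12, p = 5, val = 22
m, p = (m + val, p - m)  # -> m = 34, p = -7

Answer: -7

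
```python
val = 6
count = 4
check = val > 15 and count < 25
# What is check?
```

Trace (tracking check):
val = 6  # -> val = 6
count = 4  # -> count = 4
check = val > 15 and count < 25  # -> check = False

Answer: False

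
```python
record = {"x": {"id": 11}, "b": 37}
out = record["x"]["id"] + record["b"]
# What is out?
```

Trace (tracking out):
record = {'x': {'id': 11}, 'b': 37}  # -> record = {'x': {'id': 11}, 'b': 37}
out = record['x']['id'] + record['b']  # -> out = 48

Answer: 48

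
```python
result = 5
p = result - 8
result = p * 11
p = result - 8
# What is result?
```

Trace (tracking result):
result = 5  # -> result = 5
p = result - 8  # -> p = -3
result = p * 11  # -> result = -33
p = result - 8  # -> p = -41

Answer: -33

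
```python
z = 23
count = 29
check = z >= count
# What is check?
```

Trace (tracking check):
z = 23  # -> z = 23
count = 29  # -> count = 29
check = z >= count  # -> check = False

Answer: False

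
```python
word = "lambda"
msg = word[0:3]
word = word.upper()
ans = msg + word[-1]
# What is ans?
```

Answer: 'lamA'

Derivation:
Trace (tracking ans):
word = 'lambda'  # -> word = 'lambda'
msg = word[0:3]  # -> msg = 'lam'
word = word.upper()  # -> word = 'LAMBDA'
ans = msg + word[-1]  # -> ans = 'lamA'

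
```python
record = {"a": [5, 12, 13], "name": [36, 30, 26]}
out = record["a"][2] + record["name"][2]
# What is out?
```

Answer: 39

Derivation:
Trace (tracking out):
record = {'a': [5, 12, 13], 'name': [36, 30, 26]}  # -> record = {'a': [5, 12, 13], 'name': [36, 30, 26]}
out = record['a'][2] + record['name'][2]  # -> out = 39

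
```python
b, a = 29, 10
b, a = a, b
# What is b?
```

Trace (tracking b):
b, a = (29, 10)  # -> b = 29, a = 10
b, a = (a, b)  # -> b = 10, a = 29

Answer: 10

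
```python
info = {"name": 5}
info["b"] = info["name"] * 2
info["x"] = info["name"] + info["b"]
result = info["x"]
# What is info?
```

Answer: {'name': 5, 'b': 10, 'x': 15}

Derivation:
Trace (tracking info):
info = {'name': 5}  # -> info = {'name': 5}
info['b'] = info['name'] * 2  # -> info = {'name': 5, 'b': 10}
info['x'] = info['name'] + info['b']  # -> info = {'name': 5, 'b': 10, 'x': 15}
result = info['x']  # -> result = 15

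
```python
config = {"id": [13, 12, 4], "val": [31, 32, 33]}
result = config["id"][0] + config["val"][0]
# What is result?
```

Answer: 44

Derivation:
Trace (tracking result):
config = {'id': [13, 12, 4], 'val': [31, 32, 33]}  # -> config = {'id': [13, 12, 4], 'val': [31, 32, 33]}
result = config['id'][0] + config['val'][0]  # -> result = 44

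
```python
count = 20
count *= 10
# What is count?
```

Answer: 200

Derivation:
Trace (tracking count):
count = 20  # -> count = 20
count *= 10  # -> count = 200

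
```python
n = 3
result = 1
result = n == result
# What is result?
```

Trace (tracking result):
n = 3  # -> n = 3
result = 1  # -> result = 1
result = n == result  # -> result = False

Answer: False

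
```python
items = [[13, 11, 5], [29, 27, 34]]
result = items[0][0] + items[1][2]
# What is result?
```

Answer: 47

Derivation:
Trace (tracking result):
items = [[13, 11, 5], [29, 27, 34]]  # -> items = [[13, 11, 5], [29, 27, 34]]
result = items[0][0] + items[1][2]  # -> result = 47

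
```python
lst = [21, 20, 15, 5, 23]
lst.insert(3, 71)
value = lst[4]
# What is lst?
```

Trace (tracking lst):
lst = [21, 20, 15, 5, 23]  # -> lst = [21, 20, 15, 5, 23]
lst.insert(3, 71)  # -> lst = [21, 20, 15, 71, 5, 23]
value = lst[4]  # -> value = 5

Answer: [21, 20, 15, 71, 5, 23]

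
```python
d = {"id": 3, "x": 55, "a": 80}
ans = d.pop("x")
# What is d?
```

Trace (tracking d):
d = {'id': 3, 'x': 55, 'a': 80}  # -> d = {'id': 3, 'x': 55, 'a': 80}
ans = d.pop('x')  # -> ans = 55

Answer: {'id': 3, 'a': 80}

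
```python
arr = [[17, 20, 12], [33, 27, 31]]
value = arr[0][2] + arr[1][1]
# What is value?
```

Trace (tracking value):
arr = [[17, 20, 12], [33, 27, 31]]  # -> arr = [[17, 20, 12], [33, 27, 31]]
value = arr[0][2] + arr[1][1]  # -> value = 39

Answer: 39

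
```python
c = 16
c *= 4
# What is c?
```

Trace (tracking c):
c = 16  # -> c = 16
c *= 4  # -> c = 64

Answer: 64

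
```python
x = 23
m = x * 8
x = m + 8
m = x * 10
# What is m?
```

Trace (tracking m):
x = 23  # -> x = 23
m = x * 8  # -> m = 184
x = m + 8  # -> x = 192
m = x * 10  # -> m = 1920

Answer: 1920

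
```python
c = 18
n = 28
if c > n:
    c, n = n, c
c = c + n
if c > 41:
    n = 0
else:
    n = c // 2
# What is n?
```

Answer: 0

Derivation:
Trace (tracking n):
c = 18  # -> c = 18
n = 28  # -> n = 28
if c > n:  # condition is False
c = c + n  # -> c = 46
if c > 41:  # condition is True
    n = 0  # -> n = 0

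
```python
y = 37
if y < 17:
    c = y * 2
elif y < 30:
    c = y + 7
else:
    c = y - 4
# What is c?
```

Answer: 33

Derivation:
Trace (tracking c):
y = 37  # -> y = 37
if y < 17:  # condition is False
elif y < 30:  # condition is False
else:
    c = y - 4  # -> c = 33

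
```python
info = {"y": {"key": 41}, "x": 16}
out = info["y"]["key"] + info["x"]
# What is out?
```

Trace (tracking out):
info = {'y': {'key': 41}, 'x': 16}  # -> info = {'y': {'key': 41}, 'x': 16}
out = info['y']['key'] + info['x']  # -> out = 57

Answer: 57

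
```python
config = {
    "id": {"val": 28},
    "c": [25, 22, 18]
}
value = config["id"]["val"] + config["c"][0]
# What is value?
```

Trace (tracking value):
config = {'id': {'val': 28}, 'c': [25, 22, 18]}  # -> config = {'id': {'val': 28}, 'c': [25, 22, 18]}
value = config['id']['val'] + config['c'][0]  # -> value = 53

Answer: 53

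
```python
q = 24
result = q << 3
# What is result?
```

Trace (tracking result):
q = 24  # -> q = 24
result = q << 3  # -> result = 192

Answer: 192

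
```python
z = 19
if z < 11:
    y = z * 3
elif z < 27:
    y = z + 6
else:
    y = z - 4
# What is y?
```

Trace (tracking y):
z = 19  # -> z = 19
if z < 11:  # condition is False
elif z < 27:  # condition is True
    y = z + 6  # -> y = 25

Answer: 25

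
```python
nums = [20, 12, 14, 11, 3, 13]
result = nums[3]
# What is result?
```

Trace (tracking result):
nums = [20, 12, 14, 11, 3, 13]  # -> nums = [20, 12, 14, 11, 3, 13]
result = nums[3]  # -> result = 11

Answer: 11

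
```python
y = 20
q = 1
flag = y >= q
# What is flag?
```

Trace (tracking flag):
y = 20  # -> y = 20
q = 1  # -> q = 1
flag = y >= q  # -> flag = True

Answer: True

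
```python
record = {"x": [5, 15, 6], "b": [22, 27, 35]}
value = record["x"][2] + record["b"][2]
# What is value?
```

Trace (tracking value):
record = {'x': [5, 15, 6], 'b': [22, 27, 35]}  # -> record = {'x': [5, 15, 6], 'b': [22, 27, 35]}
value = record['x'][2] + record['b'][2]  # -> value = 41

Answer: 41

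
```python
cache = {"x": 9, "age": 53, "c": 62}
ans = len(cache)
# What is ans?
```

Trace (tracking ans):
cache = {'x': 9, 'age': 53, 'c': 62}  # -> cache = {'x': 9, 'age': 53, 'c': 62}
ans = len(cache)  # -> ans = 3

Answer: 3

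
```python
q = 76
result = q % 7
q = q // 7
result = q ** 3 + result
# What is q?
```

Answer: 10

Derivation:
Trace (tracking q):
q = 76  # -> q = 76
result = q % 7  # -> result = 6
q = q // 7  # -> q = 10
result = q ** 3 + result  # -> result = 1006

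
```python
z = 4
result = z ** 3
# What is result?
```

Trace (tracking result):
z = 4  # -> z = 4
result = z ** 3  # -> result = 64

Answer: 64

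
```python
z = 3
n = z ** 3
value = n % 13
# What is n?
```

Answer: 27

Derivation:
Trace (tracking n):
z = 3  # -> z = 3
n = z ** 3  # -> n = 27
value = n % 13  # -> value = 1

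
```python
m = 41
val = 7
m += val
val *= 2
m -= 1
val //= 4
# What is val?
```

Answer: 3

Derivation:
Trace (tracking val):
m = 41  # -> m = 41
val = 7  # -> val = 7
m += val  # -> m = 48
val *= 2  # -> val = 14
m -= 1  # -> m = 47
val //= 4  # -> val = 3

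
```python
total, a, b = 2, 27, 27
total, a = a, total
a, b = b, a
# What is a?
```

Answer: 27

Derivation:
Trace (tracking a):
total, a, b = (2, 27, 27)  # -> total = 2, a = 27, b = 27
total, a = (a, total)  # -> total = 27, a = 2
a, b = (b, a)  # -> a = 27, b = 2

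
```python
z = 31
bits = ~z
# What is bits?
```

Trace (tracking bits):
z = 31  # -> z = 31
bits = ~z  # -> bits = -32

Answer: -32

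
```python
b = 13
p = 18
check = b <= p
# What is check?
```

Trace (tracking check):
b = 13  # -> b = 13
p = 18  # -> p = 18
check = b <= p  # -> check = True

Answer: True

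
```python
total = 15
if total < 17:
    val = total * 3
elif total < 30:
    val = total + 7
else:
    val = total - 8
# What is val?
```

Trace (tracking val):
total = 15  # -> total = 15
if total < 17:  # condition is True
    val = total * 3  # -> val = 45

Answer: 45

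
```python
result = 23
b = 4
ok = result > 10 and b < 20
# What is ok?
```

Answer: True

Derivation:
Trace (tracking ok):
result = 23  # -> result = 23
b = 4  # -> b = 4
ok = result > 10 and b < 20  # -> ok = True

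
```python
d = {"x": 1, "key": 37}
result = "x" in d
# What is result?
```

Trace (tracking result):
d = {'x': 1, 'key': 37}  # -> d = {'x': 1, 'key': 37}
result = 'x' in d  # -> result = True

Answer: True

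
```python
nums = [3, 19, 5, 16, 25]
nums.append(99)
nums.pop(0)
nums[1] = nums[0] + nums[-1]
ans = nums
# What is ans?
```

Answer: [19, 118, 16, 25, 99]

Derivation:
Trace (tracking ans):
nums = [3, 19, 5, 16, 25]  # -> nums = [3, 19, 5, 16, 25]
nums.append(99)  # -> nums = [3, 19, 5, 16, 25, 99]
nums.pop(0)  # -> nums = [19, 5, 16, 25, 99]
nums[1] = nums[0] + nums[-1]  # -> nums = [19, 118, 16, 25, 99]
ans = nums  # -> ans = [19, 118, 16, 25, 99]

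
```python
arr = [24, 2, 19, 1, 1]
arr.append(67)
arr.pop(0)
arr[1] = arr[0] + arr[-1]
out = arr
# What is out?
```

Answer: [2, 69, 1, 1, 67]

Derivation:
Trace (tracking out):
arr = [24, 2, 19, 1, 1]  # -> arr = [24, 2, 19, 1, 1]
arr.append(67)  # -> arr = [24, 2, 19, 1, 1, 67]
arr.pop(0)  # -> arr = [2, 19, 1, 1, 67]
arr[1] = arr[0] + arr[-1]  # -> arr = [2, 69, 1, 1, 67]
out = arr  # -> out = [2, 69, 1, 1, 67]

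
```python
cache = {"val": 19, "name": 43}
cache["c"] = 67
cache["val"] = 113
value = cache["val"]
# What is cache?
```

Trace (tracking cache):
cache = {'val': 19, 'name': 43}  # -> cache = {'val': 19, 'name': 43}
cache['c'] = 67  # -> cache = {'val': 19, 'name': 43, 'c': 67}
cache['val'] = 113  # -> cache = {'val': 113, 'name': 43, 'c': 67}
value = cache['val']  # -> value = 113

Answer: {'val': 113, 'name': 43, 'c': 67}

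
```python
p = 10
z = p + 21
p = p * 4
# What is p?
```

Trace (tracking p):
p = 10  # -> p = 10
z = p + 21  # -> z = 31
p = p * 4  # -> p = 40

Answer: 40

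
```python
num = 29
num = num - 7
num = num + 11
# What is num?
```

Trace (tracking num):
num = 29  # -> num = 29
num = num - 7  # -> num = 22
num = num + 11  # -> num = 33

Answer: 33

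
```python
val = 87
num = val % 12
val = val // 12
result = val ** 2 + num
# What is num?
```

Trace (tracking num):
val = 87  # -> val = 87
num = val % 12  # -> num = 3
val = val // 12  # -> val = 7
result = val ** 2 + num  # -> result = 52

Answer: 3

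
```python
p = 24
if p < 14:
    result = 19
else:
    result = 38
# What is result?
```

Trace (tracking result):
p = 24  # -> p = 24
if p < 14:  # condition is False
else:
    result = 38  # -> result = 38

Answer: 38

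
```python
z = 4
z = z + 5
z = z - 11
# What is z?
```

Answer: -2

Derivation:
Trace (tracking z):
z = 4  # -> z = 4
z = z + 5  # -> z = 9
z = z - 11  # -> z = -2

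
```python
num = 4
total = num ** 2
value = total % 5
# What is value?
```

Trace (tracking value):
num = 4  # -> num = 4
total = num ** 2  # -> total = 16
value = total % 5  # -> value = 1

Answer: 1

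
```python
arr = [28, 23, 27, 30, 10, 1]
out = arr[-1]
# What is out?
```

Answer: 1

Derivation:
Trace (tracking out):
arr = [28, 23, 27, 30, 10, 1]  # -> arr = [28, 23, 27, 30, 10, 1]
out = arr[-1]  # -> out = 1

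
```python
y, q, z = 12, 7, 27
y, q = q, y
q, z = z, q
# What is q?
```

Trace (tracking q):
y, q, z = (12, 7, 27)  # -> y = 12, q = 7, z = 27
y, q = (q, y)  # -> y = 7, q = 12
q, z = (z, q)  # -> q = 27, z = 12

Answer: 27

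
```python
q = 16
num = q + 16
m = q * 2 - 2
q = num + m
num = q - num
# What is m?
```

Answer: 30

Derivation:
Trace (tracking m):
q = 16  # -> q = 16
num = q + 16  # -> num = 32
m = q * 2 - 2  # -> m = 30
q = num + m  # -> q = 62
num = q - num  # -> num = 30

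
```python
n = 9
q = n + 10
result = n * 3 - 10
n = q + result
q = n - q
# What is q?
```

Answer: 17

Derivation:
Trace (tracking q):
n = 9  # -> n = 9
q = n + 10  # -> q = 19
result = n * 3 - 10  # -> result = 17
n = q + result  # -> n = 36
q = n - q  # -> q = 17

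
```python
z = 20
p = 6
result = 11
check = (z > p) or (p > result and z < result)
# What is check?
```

Trace (tracking check):
z = 20  # -> z = 20
p = 6  # -> p = 6
result = 11  # -> result = 11
check = z > p or (p > result and z < result)  # -> check = True

Answer: True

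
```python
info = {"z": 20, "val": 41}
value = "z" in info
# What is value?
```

Answer: True

Derivation:
Trace (tracking value):
info = {'z': 20, 'val': 41}  # -> info = {'z': 20, 'val': 41}
value = 'z' in info  # -> value = True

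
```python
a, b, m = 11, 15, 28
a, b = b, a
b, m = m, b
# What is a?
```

Trace (tracking a):
a, b, m = (11, 15, 28)  # -> a = 11, b = 15, m = 28
a, b = (b, a)  # -> a = 15, b = 11
b, m = (m, b)  # -> b = 28, m = 11

Answer: 15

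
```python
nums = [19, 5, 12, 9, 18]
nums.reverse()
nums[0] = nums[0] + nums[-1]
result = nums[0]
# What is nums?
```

Answer: [37, 9, 12, 5, 19]

Derivation:
Trace (tracking nums):
nums = [19, 5, 12, 9, 18]  # -> nums = [19, 5, 12, 9, 18]
nums.reverse()  # -> nums = [18, 9, 12, 5, 19]
nums[0] = nums[0] + nums[-1]  # -> nums = [37, 9, 12, 5, 19]
result = nums[0]  # -> result = 37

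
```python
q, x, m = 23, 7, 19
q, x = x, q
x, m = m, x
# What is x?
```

Answer: 19

Derivation:
Trace (tracking x):
q, x, m = (23, 7, 19)  # -> q = 23, x = 7, m = 19
q, x = (x, q)  # -> q = 7, x = 23
x, m = (m, x)  # -> x = 19, m = 23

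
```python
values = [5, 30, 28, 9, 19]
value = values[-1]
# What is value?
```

Trace (tracking value):
values = [5, 30, 28, 9, 19]  # -> values = [5, 30, 28, 9, 19]
value = values[-1]  # -> value = 19

Answer: 19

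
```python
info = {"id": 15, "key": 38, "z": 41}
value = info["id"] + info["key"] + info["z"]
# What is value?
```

Trace (tracking value):
info = {'id': 15, 'key': 38, 'z': 41}  # -> info = {'id': 15, 'key': 38, 'z': 41}
value = info['id'] + info['key'] + info['z']  # -> value = 94

Answer: 94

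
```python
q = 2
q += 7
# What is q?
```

Trace (tracking q):
q = 2  # -> q = 2
q += 7  # -> q = 9

Answer: 9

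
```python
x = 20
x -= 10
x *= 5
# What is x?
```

Trace (tracking x):
x = 20  # -> x = 20
x -= 10  # -> x = 10
x *= 5  # -> x = 50

Answer: 50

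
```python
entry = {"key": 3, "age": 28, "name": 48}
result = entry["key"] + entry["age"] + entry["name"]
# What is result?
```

Answer: 79

Derivation:
Trace (tracking result):
entry = {'key': 3, 'age': 28, 'name': 48}  # -> entry = {'key': 3, 'age': 28, 'name': 48}
result = entry['key'] + entry['age'] + entry['name']  # -> result = 79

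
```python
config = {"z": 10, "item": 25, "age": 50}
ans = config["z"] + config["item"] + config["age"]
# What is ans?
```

Answer: 85

Derivation:
Trace (tracking ans):
config = {'z': 10, 'item': 25, 'age': 50}  # -> config = {'z': 10, 'item': 25, 'age': 50}
ans = config['z'] + config['item'] + config['age']  # -> ans = 85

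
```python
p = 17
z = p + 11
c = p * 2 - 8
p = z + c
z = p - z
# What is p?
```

Trace (tracking p):
p = 17  # -> p = 17
z = p + 11  # -> z = 28
c = p * 2 - 8  # -> c = 26
p = z + c  # -> p = 54
z = p - z  # -> z = 26

Answer: 54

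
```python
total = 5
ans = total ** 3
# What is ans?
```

Trace (tracking ans):
total = 5  # -> total = 5
ans = total ** 3  # -> ans = 125

Answer: 125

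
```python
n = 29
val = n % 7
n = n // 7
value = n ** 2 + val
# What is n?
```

Answer: 4

Derivation:
Trace (tracking n):
n = 29  # -> n = 29
val = n % 7  # -> val = 1
n = n // 7  # -> n = 4
value = n ** 2 + val  # -> value = 17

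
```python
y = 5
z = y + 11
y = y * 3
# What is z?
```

Trace (tracking z):
y = 5  # -> y = 5
z = y + 11  # -> z = 16
y = y * 3  # -> y = 15

Answer: 16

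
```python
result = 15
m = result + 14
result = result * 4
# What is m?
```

Trace (tracking m):
result = 15  # -> result = 15
m = result + 14  # -> m = 29
result = result * 4  # -> result = 60

Answer: 29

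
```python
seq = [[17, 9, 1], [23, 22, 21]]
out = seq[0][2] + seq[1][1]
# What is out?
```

Answer: 23

Derivation:
Trace (tracking out):
seq = [[17, 9, 1], [23, 22, 21]]  # -> seq = [[17, 9, 1], [23, 22, 21]]
out = seq[0][2] + seq[1][1]  # -> out = 23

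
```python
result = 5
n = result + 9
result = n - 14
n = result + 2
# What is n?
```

Answer: 2

Derivation:
Trace (tracking n):
result = 5  # -> result = 5
n = result + 9  # -> n = 14
result = n - 14  # -> result = 0
n = result + 2  # -> n = 2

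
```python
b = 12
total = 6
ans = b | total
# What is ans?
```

Answer: 14

Derivation:
Trace (tracking ans):
b = 12  # -> b = 12
total = 6  # -> total = 6
ans = b | total  # -> ans = 14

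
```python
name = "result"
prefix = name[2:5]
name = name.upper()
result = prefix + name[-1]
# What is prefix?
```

Answer: 'sul'

Derivation:
Trace (tracking prefix):
name = 'result'  # -> name = 'result'
prefix = name[2:5]  # -> prefix = 'sul'
name = name.upper()  # -> name = 'RESULT'
result = prefix + name[-1]  # -> result = 'sulT'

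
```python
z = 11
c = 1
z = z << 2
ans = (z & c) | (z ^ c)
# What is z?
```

Answer: 44

Derivation:
Trace (tracking z):
z = 11  # -> z = 11
c = 1  # -> c = 1
z = z << 2  # -> z = 44
ans = z & c | z ^ c  # -> ans = 45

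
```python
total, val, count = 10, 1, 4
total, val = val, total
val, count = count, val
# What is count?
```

Trace (tracking count):
total, val, count = (10, 1, 4)  # -> total = 10, val = 1, count = 4
total, val = (val, total)  # -> total = 1, val = 10
val, count = (count, val)  # -> val = 4, count = 10

Answer: 10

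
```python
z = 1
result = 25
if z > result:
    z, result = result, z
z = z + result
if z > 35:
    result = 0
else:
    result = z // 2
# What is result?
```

Trace (tracking result):
z = 1  # -> z = 1
result = 25  # -> result = 25
if z > result:  # condition is False
z = z + result  # -> z = 26
if z > 35:  # condition is False
else:
    result = z // 2  # -> result = 13

Answer: 13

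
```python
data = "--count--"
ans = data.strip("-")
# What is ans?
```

Trace (tracking ans):
data = '--count--'  # -> data = '--count--'
ans = data.strip('-')  # -> ans = 'count'

Answer: 'count'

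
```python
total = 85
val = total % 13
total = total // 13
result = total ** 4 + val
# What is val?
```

Answer: 7

Derivation:
Trace (tracking val):
total = 85  # -> total = 85
val = total % 13  # -> val = 7
total = total // 13  # -> total = 6
result = total ** 4 + val  # -> result = 1303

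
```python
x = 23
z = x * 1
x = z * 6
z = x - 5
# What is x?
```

Trace (tracking x):
x = 23  # -> x = 23
z = x * 1  # -> z = 23
x = z * 6  # -> x = 138
z = x - 5  # -> z = 133

Answer: 138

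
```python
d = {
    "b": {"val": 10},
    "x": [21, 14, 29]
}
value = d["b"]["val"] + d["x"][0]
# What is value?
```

Answer: 31

Derivation:
Trace (tracking value):
d = {'b': {'val': 10}, 'x': [21, 14, 29]}  # -> d = {'b': {'val': 10}, 'x': [21, 14, 29]}
value = d['b']['val'] + d['x'][0]  # -> value = 31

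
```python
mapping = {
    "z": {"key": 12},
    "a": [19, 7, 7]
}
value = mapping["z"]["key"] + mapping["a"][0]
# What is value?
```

Answer: 31

Derivation:
Trace (tracking value):
mapping = {'z': {'key': 12}, 'a': [19, 7, 7]}  # -> mapping = {'z': {'key': 12}, 'a': [19, 7, 7]}
value = mapping['z']['key'] + mapping['a'][0]  # -> value = 31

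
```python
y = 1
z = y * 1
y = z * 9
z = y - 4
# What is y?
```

Trace (tracking y):
y = 1  # -> y = 1
z = y * 1  # -> z = 1
y = z * 9  # -> y = 9
z = y - 4  # -> z = 5

Answer: 9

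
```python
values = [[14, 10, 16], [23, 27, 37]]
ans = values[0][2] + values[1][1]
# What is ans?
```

Answer: 43

Derivation:
Trace (tracking ans):
values = [[14, 10, 16], [23, 27, 37]]  # -> values = [[14, 10, 16], [23, 27, 37]]
ans = values[0][2] + values[1][1]  # -> ans = 43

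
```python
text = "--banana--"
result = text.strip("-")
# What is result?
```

Answer: 'banana'

Derivation:
Trace (tracking result):
text = '--banana--'  # -> text = '--banana--'
result = text.strip('-')  # -> result = 'banana'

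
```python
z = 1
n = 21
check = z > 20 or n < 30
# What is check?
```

Trace (tracking check):
z = 1  # -> z = 1
n = 21  # -> n = 21
check = z > 20 or n < 30  # -> check = True

Answer: True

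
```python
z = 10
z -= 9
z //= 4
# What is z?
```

Answer: 0

Derivation:
Trace (tracking z):
z = 10  # -> z = 10
z -= 9  # -> z = 1
z //= 4  # -> z = 0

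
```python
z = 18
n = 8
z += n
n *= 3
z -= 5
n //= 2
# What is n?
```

Answer: 12

Derivation:
Trace (tracking n):
z = 18  # -> z = 18
n = 8  # -> n = 8
z += n  # -> z = 26
n *= 3  # -> n = 24
z -= 5  # -> z = 21
n //= 2  # -> n = 12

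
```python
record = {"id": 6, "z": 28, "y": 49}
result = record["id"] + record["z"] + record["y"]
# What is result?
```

Answer: 83

Derivation:
Trace (tracking result):
record = {'id': 6, 'z': 28, 'y': 49}  # -> record = {'id': 6, 'z': 28, 'y': 49}
result = record['id'] + record['z'] + record['y']  # -> result = 83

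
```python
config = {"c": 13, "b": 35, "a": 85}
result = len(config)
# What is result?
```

Trace (tracking result):
config = {'c': 13, 'b': 35, 'a': 85}  # -> config = {'c': 13, 'b': 35, 'a': 85}
result = len(config)  # -> result = 3

Answer: 3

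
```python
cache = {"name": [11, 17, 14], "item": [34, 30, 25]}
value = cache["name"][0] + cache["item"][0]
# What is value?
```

Trace (tracking value):
cache = {'name': [11, 17, 14], 'item': [34, 30, 25]}  # -> cache = {'name': [11, 17, 14], 'item': [34, 30, 25]}
value = cache['name'][0] + cache['item'][0]  # -> value = 45

Answer: 45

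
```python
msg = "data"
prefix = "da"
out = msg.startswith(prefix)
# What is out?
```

Answer: True

Derivation:
Trace (tracking out):
msg = 'data'  # -> msg = 'data'
prefix = 'da'  # -> prefix = 'da'
out = msg.startswith(prefix)  # -> out = True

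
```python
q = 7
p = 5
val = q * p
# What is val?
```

Answer: 35

Derivation:
Trace (tracking val):
q = 7  # -> q = 7
p = 5  # -> p = 5
val = q * p  # -> val = 35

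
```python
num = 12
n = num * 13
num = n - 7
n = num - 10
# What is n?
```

Answer: 139

Derivation:
Trace (tracking n):
num = 12  # -> num = 12
n = num * 13  # -> n = 156
num = n - 7  # -> num = 149
n = num - 10  # -> n = 139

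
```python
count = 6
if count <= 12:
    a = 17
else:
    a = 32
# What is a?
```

Trace (tracking a):
count = 6  # -> count = 6
if count <= 12:  # condition is True
    a = 17  # -> a = 17

Answer: 17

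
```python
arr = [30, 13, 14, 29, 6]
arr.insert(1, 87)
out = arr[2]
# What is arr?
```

Answer: [30, 87, 13, 14, 29, 6]

Derivation:
Trace (tracking arr):
arr = [30, 13, 14, 29, 6]  # -> arr = [30, 13, 14, 29, 6]
arr.insert(1, 87)  # -> arr = [30, 87, 13, 14, 29, 6]
out = arr[2]  # -> out = 13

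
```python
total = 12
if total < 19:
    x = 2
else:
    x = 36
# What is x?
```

Answer: 2

Derivation:
Trace (tracking x):
total = 12  # -> total = 12
if total < 19:  # condition is True
    x = 2  # -> x = 2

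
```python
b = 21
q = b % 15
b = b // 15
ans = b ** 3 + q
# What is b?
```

Answer: 1

Derivation:
Trace (tracking b):
b = 21  # -> b = 21
q = b % 15  # -> q = 6
b = b // 15  # -> b = 1
ans = b ** 3 + q  # -> ans = 7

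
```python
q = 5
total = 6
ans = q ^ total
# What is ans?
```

Answer: 3

Derivation:
Trace (tracking ans):
q = 5  # -> q = 5
total = 6  # -> total = 6
ans = q ^ total  # -> ans = 3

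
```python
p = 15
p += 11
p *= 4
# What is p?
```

Trace (tracking p):
p = 15  # -> p = 15
p += 11  # -> p = 26
p *= 4  # -> p = 104

Answer: 104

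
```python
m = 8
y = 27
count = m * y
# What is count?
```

Answer: 216

Derivation:
Trace (tracking count):
m = 8  # -> m = 8
y = 27  # -> y = 27
count = m * y  # -> count = 216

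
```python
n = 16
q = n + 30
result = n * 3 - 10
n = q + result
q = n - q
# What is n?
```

Answer: 84

Derivation:
Trace (tracking n):
n = 16  # -> n = 16
q = n + 30  # -> q = 46
result = n * 3 - 10  # -> result = 38
n = q + result  # -> n = 84
q = n - q  # -> q = 38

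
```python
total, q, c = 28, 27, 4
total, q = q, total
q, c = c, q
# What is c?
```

Answer: 28

Derivation:
Trace (tracking c):
total, q, c = (28, 27, 4)  # -> total = 28, q = 27, c = 4
total, q = (q, total)  # -> total = 27, q = 28
q, c = (c, q)  # -> q = 4, c = 28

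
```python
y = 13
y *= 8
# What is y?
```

Answer: 104

Derivation:
Trace (tracking y):
y = 13  # -> y = 13
y *= 8  # -> y = 104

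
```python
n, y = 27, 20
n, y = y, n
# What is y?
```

Answer: 27

Derivation:
Trace (tracking y):
n, y = (27, 20)  # -> n = 27, y = 20
n, y = (y, n)  # -> n = 20, y = 27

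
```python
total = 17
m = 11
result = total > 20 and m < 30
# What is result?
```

Answer: False

Derivation:
Trace (tracking result):
total = 17  # -> total = 17
m = 11  # -> m = 11
result = total > 20 and m < 30  # -> result = False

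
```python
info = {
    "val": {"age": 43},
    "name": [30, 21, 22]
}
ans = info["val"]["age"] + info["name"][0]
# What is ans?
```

Answer: 73

Derivation:
Trace (tracking ans):
info = {'val': {'age': 43}, 'name': [30, 21, 22]}  # -> info = {'val': {'age': 43}, 'name': [30, 21, 22]}
ans = info['val']['age'] + info['name'][0]  # -> ans = 73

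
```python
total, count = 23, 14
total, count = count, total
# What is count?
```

Answer: 23

Derivation:
Trace (tracking count):
total, count = (23, 14)  # -> total = 23, count = 14
total, count = (count, total)  # -> total = 14, count = 23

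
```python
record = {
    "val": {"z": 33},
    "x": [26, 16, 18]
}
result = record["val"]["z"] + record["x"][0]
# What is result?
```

Answer: 59

Derivation:
Trace (tracking result):
record = {'val': {'z': 33}, 'x': [26, 16, 18]}  # -> record = {'val': {'z': 33}, 'x': [26, 16, 18]}
result = record['val']['z'] + record['x'][0]  # -> result = 59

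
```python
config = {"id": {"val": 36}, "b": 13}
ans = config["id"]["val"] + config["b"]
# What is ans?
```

Trace (tracking ans):
config = {'id': {'val': 36}, 'b': 13}  # -> config = {'id': {'val': 36}, 'b': 13}
ans = config['id']['val'] + config['b']  # -> ans = 49

Answer: 49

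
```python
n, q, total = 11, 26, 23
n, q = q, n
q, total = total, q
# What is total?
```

Trace (tracking total):
n, q, total = (11, 26, 23)  # -> n = 11, q = 26, total = 23
n, q = (q, n)  # -> n = 26, q = 11
q, total = (total, q)  # -> q = 23, total = 11

Answer: 11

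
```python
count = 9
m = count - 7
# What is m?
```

Trace (tracking m):
count = 9  # -> count = 9
m = count - 7  # -> m = 2

Answer: 2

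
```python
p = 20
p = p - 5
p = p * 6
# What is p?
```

Answer: 90

Derivation:
Trace (tracking p):
p = 20  # -> p = 20
p = p - 5  # -> p = 15
p = p * 6  # -> p = 90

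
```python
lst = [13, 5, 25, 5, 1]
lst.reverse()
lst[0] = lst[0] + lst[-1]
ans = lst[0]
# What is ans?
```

Answer: 14

Derivation:
Trace (tracking ans):
lst = [13, 5, 25, 5, 1]  # -> lst = [13, 5, 25, 5, 1]
lst.reverse()  # -> lst = [1, 5, 25, 5, 13]
lst[0] = lst[0] + lst[-1]  # -> lst = [14, 5, 25, 5, 13]
ans = lst[0]  # -> ans = 14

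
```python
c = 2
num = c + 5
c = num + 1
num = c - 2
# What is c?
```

Trace (tracking c):
c = 2  # -> c = 2
num = c + 5  # -> num = 7
c = num + 1  # -> c = 8
num = c - 2  # -> num = 6

Answer: 8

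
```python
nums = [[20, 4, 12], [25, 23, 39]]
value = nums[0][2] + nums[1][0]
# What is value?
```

Trace (tracking value):
nums = [[20, 4, 12], [25, 23, 39]]  # -> nums = [[20, 4, 12], [25, 23, 39]]
value = nums[0][2] + nums[1][0]  # -> value = 37

Answer: 37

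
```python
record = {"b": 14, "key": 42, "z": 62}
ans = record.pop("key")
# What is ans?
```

Trace (tracking ans):
record = {'b': 14, 'key': 42, 'z': 62}  # -> record = {'b': 14, 'key': 42, 'z': 62}
ans = record.pop('key')  # -> ans = 42

Answer: 42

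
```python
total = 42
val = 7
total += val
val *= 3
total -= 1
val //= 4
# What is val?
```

Answer: 5

Derivation:
Trace (tracking val):
total = 42  # -> total = 42
val = 7  # -> val = 7
total += val  # -> total = 49
val *= 3  # -> val = 21
total -= 1  # -> total = 48
val //= 4  # -> val = 5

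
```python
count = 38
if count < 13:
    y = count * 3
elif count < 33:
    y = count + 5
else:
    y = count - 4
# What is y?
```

Trace (tracking y):
count = 38  # -> count = 38
if count < 13:  # condition is False
elif count < 33:  # condition is False
else:
    y = count - 4  # -> y = 34

Answer: 34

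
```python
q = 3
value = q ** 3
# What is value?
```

Answer: 27

Derivation:
Trace (tracking value):
q = 3  # -> q = 3
value = q ** 3  # -> value = 27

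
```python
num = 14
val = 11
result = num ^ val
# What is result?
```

Trace (tracking result):
num = 14  # -> num = 14
val = 11  # -> val = 11
result = num ^ val  # -> result = 5

Answer: 5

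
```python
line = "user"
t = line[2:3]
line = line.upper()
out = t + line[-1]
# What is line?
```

Trace (tracking line):
line = 'user'  # -> line = 'user'
t = line[2:3]  # -> t = 'e'
line = line.upper()  # -> line = 'USER'
out = t + line[-1]  # -> out = 'eR'

Answer: 'USER'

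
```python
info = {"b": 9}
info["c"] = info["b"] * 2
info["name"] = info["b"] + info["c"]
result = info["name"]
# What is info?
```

Answer: {'b': 9, 'c': 18, 'name': 27}

Derivation:
Trace (tracking info):
info = {'b': 9}  # -> info = {'b': 9}
info['c'] = info['b'] * 2  # -> info = {'b': 9, 'c': 18}
info['name'] = info['b'] + info['c']  # -> info = {'b': 9, 'c': 18, 'name': 27}
result = info['name']  # -> result = 27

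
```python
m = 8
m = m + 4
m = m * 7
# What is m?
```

Answer: 84

Derivation:
Trace (tracking m):
m = 8  # -> m = 8
m = m + 4  # -> m = 12
m = m * 7  # -> m = 84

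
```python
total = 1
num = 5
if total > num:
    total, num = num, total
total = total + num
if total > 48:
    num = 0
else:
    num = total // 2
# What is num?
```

Trace (tracking num):
total = 1  # -> total = 1
num = 5  # -> num = 5
if total > num:  # condition is False
total = total + num  # -> total = 6
if total > 48:  # condition is False
else:
    num = total // 2  # -> num = 3

Answer: 3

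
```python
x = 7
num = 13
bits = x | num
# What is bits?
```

Trace (tracking bits):
x = 7  # -> x = 7
num = 13  # -> num = 13
bits = x | num  # -> bits = 15

Answer: 15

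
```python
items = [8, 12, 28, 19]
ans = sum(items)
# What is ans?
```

Answer: 67

Derivation:
Trace (tracking ans):
items = [8, 12, 28, 19]  # -> items = [8, 12, 28, 19]
ans = sum(items)  # -> ans = 67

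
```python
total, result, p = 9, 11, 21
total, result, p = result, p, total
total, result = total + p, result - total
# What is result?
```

Trace (tracking result):
total, result, p = (9, 11, 21)  # -> total = 9, result = 11, p = 21
total, result, p = (result, p, total)  # -> total = 11, result = 21, p = 9
total, result = (total + p, result - total)  # -> total = 20, result = 10

Answer: 10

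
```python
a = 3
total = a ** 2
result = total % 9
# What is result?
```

Trace (tracking result):
a = 3  # -> a = 3
total = a ** 2  # -> total = 9
result = total % 9  # -> result = 0

Answer: 0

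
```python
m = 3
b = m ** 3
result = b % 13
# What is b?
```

Answer: 27

Derivation:
Trace (tracking b):
m = 3  # -> m = 3
b = m ** 3  # -> b = 27
result = b % 13  # -> result = 1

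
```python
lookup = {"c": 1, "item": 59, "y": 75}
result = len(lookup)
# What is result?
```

Answer: 3

Derivation:
Trace (tracking result):
lookup = {'c': 1, 'item': 59, 'y': 75}  # -> lookup = {'c': 1, 'item': 59, 'y': 75}
result = len(lookup)  # -> result = 3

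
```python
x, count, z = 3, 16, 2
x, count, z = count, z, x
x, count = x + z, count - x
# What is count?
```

Answer: -14

Derivation:
Trace (tracking count):
x, count, z = (3, 16, 2)  # -> x = 3, count = 16, z = 2
x, count, z = (count, z, x)  # -> x = 16, count = 2, z = 3
x, count = (x + z, count - x)  # -> x = 19, count = -14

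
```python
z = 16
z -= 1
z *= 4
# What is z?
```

Trace (tracking z):
z = 16  # -> z = 16
z -= 1  # -> z = 15
z *= 4  # -> z = 60

Answer: 60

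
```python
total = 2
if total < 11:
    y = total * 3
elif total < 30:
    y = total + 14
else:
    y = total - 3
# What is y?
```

Answer: 6

Derivation:
Trace (tracking y):
total = 2  # -> total = 2
if total < 11:  # condition is True
    y = total * 3  # -> y = 6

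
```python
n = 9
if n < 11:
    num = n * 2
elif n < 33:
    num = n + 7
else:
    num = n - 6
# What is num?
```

Trace (tracking num):
n = 9  # -> n = 9
if n < 11:  # condition is True
    num = n * 2  # -> num = 18

Answer: 18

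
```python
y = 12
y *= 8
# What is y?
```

Answer: 96

Derivation:
Trace (tracking y):
y = 12  # -> y = 12
y *= 8  # -> y = 96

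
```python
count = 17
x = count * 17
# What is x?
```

Trace (tracking x):
count = 17  # -> count = 17
x = count * 17  # -> x = 289

Answer: 289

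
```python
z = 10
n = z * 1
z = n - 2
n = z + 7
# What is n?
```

Trace (tracking n):
z = 10  # -> z = 10
n = z * 1  # -> n = 10
z = n - 2  # -> z = 8
n = z + 7  # -> n = 15

Answer: 15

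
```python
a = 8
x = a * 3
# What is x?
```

Trace (tracking x):
a = 8  # -> a = 8
x = a * 3  # -> x = 24

Answer: 24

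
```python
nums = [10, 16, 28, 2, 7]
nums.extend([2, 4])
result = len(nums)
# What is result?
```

Trace (tracking result):
nums = [10, 16, 28, 2, 7]  # -> nums = [10, 16, 28, 2, 7]
nums.extend([2, 4])  # -> nums = [10, 16, 28, 2, 7, 2, 4]
result = len(nums)  # -> result = 7

Answer: 7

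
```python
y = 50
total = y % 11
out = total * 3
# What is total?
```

Answer: 6

Derivation:
Trace (tracking total):
y = 50  # -> y = 50
total = y % 11  # -> total = 6
out = total * 3  # -> out = 18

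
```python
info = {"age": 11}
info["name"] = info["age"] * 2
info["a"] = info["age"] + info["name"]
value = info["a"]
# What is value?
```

Trace (tracking value):
info = {'age': 11}  # -> info = {'age': 11}
info['name'] = info['age'] * 2  # -> info = {'age': 11, 'name': 22}
info['a'] = info['age'] + info['name']  # -> info = {'age': 11, 'name': 22, 'a': 33}
value = info['a']  # -> value = 33

Answer: 33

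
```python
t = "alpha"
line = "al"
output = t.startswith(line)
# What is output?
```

Answer: True

Derivation:
Trace (tracking output):
t = 'alpha'  # -> t = 'alpha'
line = 'al'  # -> line = 'al'
output = t.startswith(line)  # -> output = True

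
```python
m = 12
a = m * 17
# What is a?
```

Answer: 204

Derivation:
Trace (tracking a):
m = 12  # -> m = 12
a = m * 17  # -> a = 204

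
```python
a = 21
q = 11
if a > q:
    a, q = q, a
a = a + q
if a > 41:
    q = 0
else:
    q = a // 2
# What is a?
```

Answer: 32

Derivation:
Trace (tracking a):
a = 21  # -> a = 21
q = 11  # -> q = 11
if a > q:  # condition is True
    a, q = (q, a)  # -> a = 11, q = 21
a = a + q  # -> a = 32
if a > 41:  # condition is False
else:
    q = a // 2  # -> q = 16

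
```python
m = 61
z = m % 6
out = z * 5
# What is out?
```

Trace (tracking out):
m = 61  # -> m = 61
z = m % 6  # -> z = 1
out = z * 5  # -> out = 5

Answer: 5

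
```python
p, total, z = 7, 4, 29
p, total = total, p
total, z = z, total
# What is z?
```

Trace (tracking z):
p, total, z = (7, 4, 29)  # -> p = 7, total = 4, z = 29
p, total = (total, p)  # -> p = 4, total = 7
total, z = (z, total)  # -> total = 29, z = 7

Answer: 7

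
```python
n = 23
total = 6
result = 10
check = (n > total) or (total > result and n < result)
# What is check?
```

Answer: True

Derivation:
Trace (tracking check):
n = 23  # -> n = 23
total = 6  # -> total = 6
result = 10  # -> result = 10
check = n > total or (total > result and n < result)  # -> check = True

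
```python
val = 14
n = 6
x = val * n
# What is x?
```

Trace (tracking x):
val = 14  # -> val = 14
n = 6  # -> n = 6
x = val * n  # -> x = 84

Answer: 84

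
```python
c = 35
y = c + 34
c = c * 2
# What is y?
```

Trace (tracking y):
c = 35  # -> c = 35
y = c + 34  # -> y = 69
c = c * 2  # -> c = 70

Answer: 69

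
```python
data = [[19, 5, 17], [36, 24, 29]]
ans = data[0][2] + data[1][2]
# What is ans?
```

Answer: 46

Derivation:
Trace (tracking ans):
data = [[19, 5, 17], [36, 24, 29]]  # -> data = [[19, 5, 17], [36, 24, 29]]
ans = data[0][2] + data[1][2]  # -> ans = 46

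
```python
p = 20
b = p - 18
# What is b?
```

Answer: 2

Derivation:
Trace (tracking b):
p = 20  # -> p = 20
b = p - 18  # -> b = 2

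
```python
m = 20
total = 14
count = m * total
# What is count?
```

Trace (tracking count):
m = 20  # -> m = 20
total = 14  # -> total = 14
count = m * total  # -> count = 280

Answer: 280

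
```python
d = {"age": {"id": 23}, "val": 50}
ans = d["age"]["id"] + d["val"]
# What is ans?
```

Answer: 73

Derivation:
Trace (tracking ans):
d = {'age': {'id': 23}, 'val': 50}  # -> d = {'age': {'id': 23}, 'val': 50}
ans = d['age']['id'] + d['val']  # -> ans = 73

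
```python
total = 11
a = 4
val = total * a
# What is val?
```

Answer: 44

Derivation:
Trace (tracking val):
total = 11  # -> total = 11
a = 4  # -> a = 4
val = total * a  # -> val = 44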